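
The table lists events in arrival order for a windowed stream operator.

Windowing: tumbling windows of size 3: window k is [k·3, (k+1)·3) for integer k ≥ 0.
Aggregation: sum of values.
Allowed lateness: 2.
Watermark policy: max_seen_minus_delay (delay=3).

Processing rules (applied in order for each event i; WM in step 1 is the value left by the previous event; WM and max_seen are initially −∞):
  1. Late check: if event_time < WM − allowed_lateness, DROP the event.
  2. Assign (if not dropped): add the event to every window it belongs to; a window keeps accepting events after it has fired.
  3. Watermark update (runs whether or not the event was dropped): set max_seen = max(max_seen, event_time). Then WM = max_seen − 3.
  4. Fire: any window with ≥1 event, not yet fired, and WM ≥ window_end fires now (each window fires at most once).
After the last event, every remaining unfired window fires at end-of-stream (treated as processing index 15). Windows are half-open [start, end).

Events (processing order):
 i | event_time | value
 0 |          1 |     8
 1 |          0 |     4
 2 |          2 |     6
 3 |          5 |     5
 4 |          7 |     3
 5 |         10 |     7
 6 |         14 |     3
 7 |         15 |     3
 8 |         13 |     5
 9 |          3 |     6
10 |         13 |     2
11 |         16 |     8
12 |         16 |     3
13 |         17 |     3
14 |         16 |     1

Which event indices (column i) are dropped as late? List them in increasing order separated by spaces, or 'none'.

9

i=0 t=1 v=8: → [0,3); WM=-2
i=1 t=0 v=4: → [0,3); WM=-2
i=2 t=2 v=6: → [0,3); WM=-1
i=3 t=5 v=5: → [3,6); WM=2
i=4 t=7 v=3: → [6,9); WM=4; [0,3) fires=18
i=5 t=10 v=7: → [9,12); WM=7; [3,6) fires=5
i=6 t=14 v=3: → [12,15); WM=11; [6,9) fires=3
i=7 t=15 v=3: → [15,18); WM=12; [9,12) fires=7
i=8 t=13 v=5: → [12,15); WM=12
i=9 t=3 v=6: DROP (t<12-2); WM=12
i=10 t=13 v=2: → [12,15); WM=12
i=11 t=16 v=8: → [15,18); WM=13
i=12 t=16 v=3: → [15,18); WM=13
i=13 t=17 v=3: → [15,18); WM=14
i=14 t=16 v=1: → [15,18); WM=14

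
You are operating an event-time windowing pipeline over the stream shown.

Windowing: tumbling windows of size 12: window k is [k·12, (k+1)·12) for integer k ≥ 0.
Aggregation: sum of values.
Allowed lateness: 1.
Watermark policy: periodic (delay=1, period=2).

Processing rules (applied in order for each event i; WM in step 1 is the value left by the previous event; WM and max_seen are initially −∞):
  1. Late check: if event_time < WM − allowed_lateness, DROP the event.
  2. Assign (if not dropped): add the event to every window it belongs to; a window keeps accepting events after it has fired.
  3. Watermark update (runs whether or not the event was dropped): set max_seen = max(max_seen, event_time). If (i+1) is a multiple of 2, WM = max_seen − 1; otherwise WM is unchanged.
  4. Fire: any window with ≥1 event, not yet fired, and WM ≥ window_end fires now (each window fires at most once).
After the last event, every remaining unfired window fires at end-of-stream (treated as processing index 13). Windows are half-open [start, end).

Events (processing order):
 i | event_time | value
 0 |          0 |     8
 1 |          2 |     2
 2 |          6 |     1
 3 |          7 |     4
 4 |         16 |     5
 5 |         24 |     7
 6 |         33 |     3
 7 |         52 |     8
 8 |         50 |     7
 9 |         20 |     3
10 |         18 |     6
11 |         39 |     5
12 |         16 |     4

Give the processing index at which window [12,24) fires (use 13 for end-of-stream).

i=0 t=0 v=8: → [0,12); WM=−∞
i=1 t=2 v=2: → [0,12); WM=1
i=2 t=6 v=1: → [0,12); WM=1
i=3 t=7 v=4: → [0,12); WM=6
i=4 t=16 v=5: → [12,24); WM=6
i=5 t=24 v=7: → [24,36); WM=23; [0,12) fires=15
i=6 t=33 v=3: → [24,36); WM=23
i=7 t=52 v=8: → [48,60); WM=51; [12,24) fires=5 [24,36) fires=10
i=8 t=50 v=7: → [48,60); WM=51
i=9 t=20 v=3: DROP (t<51-1); WM=51
i=10 t=18 v=6: DROP (t<51-1); WM=51
i=11 t=39 v=5: DROP (t<51-1); WM=51
i=12 t=16 v=4: DROP (t<51-1); WM=51

7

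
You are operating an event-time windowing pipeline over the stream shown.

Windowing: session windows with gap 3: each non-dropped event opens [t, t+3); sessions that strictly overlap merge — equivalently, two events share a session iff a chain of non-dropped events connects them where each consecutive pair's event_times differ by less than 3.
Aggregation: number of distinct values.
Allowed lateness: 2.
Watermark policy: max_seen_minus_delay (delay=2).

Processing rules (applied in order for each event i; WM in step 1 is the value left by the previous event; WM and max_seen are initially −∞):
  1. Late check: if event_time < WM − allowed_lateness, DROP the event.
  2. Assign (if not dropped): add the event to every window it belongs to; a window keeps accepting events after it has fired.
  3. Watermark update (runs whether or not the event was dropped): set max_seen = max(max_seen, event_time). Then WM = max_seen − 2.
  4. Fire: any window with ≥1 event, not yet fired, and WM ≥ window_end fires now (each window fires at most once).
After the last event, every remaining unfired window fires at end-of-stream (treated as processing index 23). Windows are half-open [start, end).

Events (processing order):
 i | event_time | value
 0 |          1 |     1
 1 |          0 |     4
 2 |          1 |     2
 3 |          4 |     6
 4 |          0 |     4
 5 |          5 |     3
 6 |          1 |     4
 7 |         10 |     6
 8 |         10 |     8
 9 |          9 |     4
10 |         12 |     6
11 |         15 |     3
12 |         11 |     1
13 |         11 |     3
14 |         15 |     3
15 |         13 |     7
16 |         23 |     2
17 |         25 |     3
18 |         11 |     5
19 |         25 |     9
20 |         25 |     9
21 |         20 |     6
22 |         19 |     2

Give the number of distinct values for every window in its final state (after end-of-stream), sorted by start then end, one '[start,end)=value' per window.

[0,4)=3 [4,8)=2 [9,18)=6 [23,28)=3

i=0 t=1 v=1: → [1,4); WM=-1
i=1 t=0 v=4: → [0,4); WM=-1
i=2 t=1 v=2: → [0,4); WM=-1
i=3 t=4 v=6: → [4,7); WM=2
i=4 t=0 v=4: → [0,4); WM=2
i=5 t=5 v=3: → [4,8); WM=3
i=6 t=1 v=4: → [0,4); WM=3
i=7 t=10 v=6: → [10,13); WM=8
i=8 t=10 v=8: → [10,13); WM=8
i=9 t=9 v=4: → [9,13); WM=8
i=10 t=12 v=6: → [9,15); WM=10
i=11 t=15 v=3: → [15,18); WM=13
i=12 t=11 v=1: → [9,15); WM=13
i=13 t=11 v=3: → [9,15); WM=13
i=14 t=15 v=3: → [15,18); WM=13
i=15 t=13 v=7: → [9,18); WM=13
i=16 t=23 v=2: → [23,26); WM=21
i=17 t=25 v=3: → [23,28); WM=23
i=18 t=11 v=5: DROP (t<23-2); WM=23
i=19 t=25 v=9: → [23,28); WM=23
i=20 t=25 v=9: → [23,28); WM=23
i=21 t=20 v=6: DROP (t<23-2); WM=23
i=22 t=19 v=2: DROP (t<23-2); WM=23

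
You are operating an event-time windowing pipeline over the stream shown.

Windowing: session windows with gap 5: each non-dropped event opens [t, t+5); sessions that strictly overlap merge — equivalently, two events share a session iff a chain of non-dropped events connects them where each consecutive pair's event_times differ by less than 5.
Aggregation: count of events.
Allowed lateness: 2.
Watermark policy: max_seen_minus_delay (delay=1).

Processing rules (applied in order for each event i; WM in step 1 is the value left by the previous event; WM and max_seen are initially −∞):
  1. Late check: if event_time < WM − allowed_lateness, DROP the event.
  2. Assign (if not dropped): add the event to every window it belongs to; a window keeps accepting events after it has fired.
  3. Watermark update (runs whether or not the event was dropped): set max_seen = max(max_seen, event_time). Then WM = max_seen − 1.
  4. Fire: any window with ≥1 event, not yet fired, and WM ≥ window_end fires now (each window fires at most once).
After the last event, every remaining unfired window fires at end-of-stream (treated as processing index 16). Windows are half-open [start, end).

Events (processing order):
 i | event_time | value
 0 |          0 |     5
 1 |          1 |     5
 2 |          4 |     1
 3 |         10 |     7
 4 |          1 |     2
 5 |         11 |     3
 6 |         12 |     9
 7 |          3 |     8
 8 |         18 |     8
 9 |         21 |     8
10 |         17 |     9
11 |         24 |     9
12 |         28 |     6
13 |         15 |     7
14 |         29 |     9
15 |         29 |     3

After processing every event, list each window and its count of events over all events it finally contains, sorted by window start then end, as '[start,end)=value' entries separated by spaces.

i=0 t=0 v=5: → [0,5); WM=-1
i=1 t=1 v=5: → [0,6); WM=0
i=2 t=4 v=1: → [0,9); WM=3
i=3 t=10 v=7: → [10,15); WM=9
i=4 t=1 v=2: DROP (t<9-2); WM=9
i=5 t=11 v=3: → [10,16); WM=10
i=6 t=12 v=9: → [10,17); WM=11
i=7 t=3 v=8: DROP (t<11-2); WM=11
i=8 t=18 v=8: → [18,23); WM=17
i=9 t=21 v=8: → [18,26); WM=20
i=10 t=17 v=9: DROP (t<20-2); WM=20
i=11 t=24 v=9: → [18,29); WM=23
i=12 t=28 v=6: → [18,33); WM=27
i=13 t=15 v=7: DROP (t<27-2); WM=27
i=14 t=29 v=9: → [18,34); WM=28
i=15 t=29 v=3: → [18,34); WM=28

[0,9)=3 [10,17)=3 [18,34)=6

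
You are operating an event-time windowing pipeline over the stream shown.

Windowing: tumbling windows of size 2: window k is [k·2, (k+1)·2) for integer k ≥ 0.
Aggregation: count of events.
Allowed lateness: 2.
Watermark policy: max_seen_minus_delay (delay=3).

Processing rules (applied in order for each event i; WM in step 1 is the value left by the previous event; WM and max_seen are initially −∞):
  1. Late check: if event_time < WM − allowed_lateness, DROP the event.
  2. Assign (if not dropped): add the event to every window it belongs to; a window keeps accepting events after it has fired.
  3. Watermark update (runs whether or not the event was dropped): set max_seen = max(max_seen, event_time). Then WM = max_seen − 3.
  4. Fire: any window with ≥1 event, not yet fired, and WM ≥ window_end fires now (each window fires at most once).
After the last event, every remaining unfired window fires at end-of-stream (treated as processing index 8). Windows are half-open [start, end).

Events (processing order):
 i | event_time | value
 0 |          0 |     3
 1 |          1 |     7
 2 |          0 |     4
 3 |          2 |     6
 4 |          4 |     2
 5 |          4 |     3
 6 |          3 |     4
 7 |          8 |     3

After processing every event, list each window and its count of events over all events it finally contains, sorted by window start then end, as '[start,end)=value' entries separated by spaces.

[0,2)=3 [2,4)=2 [4,6)=2 [8,10)=1

i=0 t=0 v=3: → [0,2); WM=-3
i=1 t=1 v=7: → [0,2); WM=-2
i=2 t=0 v=4: → [0,2); WM=-2
i=3 t=2 v=6: → [2,4); WM=-1
i=4 t=4 v=2: → [4,6); WM=1
i=5 t=4 v=3: → [4,6); WM=1
i=6 t=3 v=4: → [2,4); WM=1
i=7 t=8 v=3: → [8,10); WM=5; [0,2) fires=3 [2,4) fires=2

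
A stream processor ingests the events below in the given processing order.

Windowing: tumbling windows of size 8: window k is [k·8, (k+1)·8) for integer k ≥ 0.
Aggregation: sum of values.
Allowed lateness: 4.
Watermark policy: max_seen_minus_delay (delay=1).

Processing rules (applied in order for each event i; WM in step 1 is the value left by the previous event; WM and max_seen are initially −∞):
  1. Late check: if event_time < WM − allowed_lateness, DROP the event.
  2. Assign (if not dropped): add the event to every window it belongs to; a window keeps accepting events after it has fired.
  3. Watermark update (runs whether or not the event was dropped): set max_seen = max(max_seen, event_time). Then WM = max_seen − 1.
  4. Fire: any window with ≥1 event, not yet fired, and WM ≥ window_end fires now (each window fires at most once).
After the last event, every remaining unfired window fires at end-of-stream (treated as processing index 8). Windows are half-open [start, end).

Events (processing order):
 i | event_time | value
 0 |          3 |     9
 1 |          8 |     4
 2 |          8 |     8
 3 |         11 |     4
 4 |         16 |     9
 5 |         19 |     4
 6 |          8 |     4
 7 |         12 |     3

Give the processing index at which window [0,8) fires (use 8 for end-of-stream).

3

i=0 t=3 v=9: → [0,8); WM=2
i=1 t=8 v=4: → [8,16); WM=7
i=2 t=8 v=8: → [8,16); WM=7
i=3 t=11 v=4: → [8,16); WM=10; [0,8) fires=9
i=4 t=16 v=9: → [16,24); WM=15
i=5 t=19 v=4: → [16,24); WM=18; [8,16) fires=16
i=6 t=8 v=4: DROP (t<18-4); WM=18
i=7 t=12 v=3: DROP (t<18-4); WM=18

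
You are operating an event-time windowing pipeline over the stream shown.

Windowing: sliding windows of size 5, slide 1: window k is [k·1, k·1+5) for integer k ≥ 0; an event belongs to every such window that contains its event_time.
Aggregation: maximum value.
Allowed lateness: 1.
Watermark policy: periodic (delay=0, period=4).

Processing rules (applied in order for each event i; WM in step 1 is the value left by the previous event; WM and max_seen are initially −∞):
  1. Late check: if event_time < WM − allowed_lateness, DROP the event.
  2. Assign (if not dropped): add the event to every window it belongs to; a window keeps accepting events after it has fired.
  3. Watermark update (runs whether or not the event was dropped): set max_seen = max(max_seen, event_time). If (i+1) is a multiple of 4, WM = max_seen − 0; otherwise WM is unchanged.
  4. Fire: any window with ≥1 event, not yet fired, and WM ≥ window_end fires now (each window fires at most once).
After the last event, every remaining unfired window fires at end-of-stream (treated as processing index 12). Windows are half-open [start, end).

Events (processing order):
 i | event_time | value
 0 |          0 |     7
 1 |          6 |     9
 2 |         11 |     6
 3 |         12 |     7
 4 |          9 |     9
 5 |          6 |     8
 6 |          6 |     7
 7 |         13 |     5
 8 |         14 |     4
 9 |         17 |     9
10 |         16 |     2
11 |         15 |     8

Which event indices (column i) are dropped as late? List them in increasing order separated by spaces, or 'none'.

i=0 t=0 v=7: → [0,5); WM=−∞
i=1 t=6 v=9: → [6,11),[5,10),[4,9),[3,8),[2,7); WM=−∞
i=2 t=11 v=6: → [11,16),[10,15),[9,14),[8,13),[7,12); WM=−∞
i=3 t=12 v=7: → [12,17),[11,16),[10,15),[9,14),[8,13); WM=12; [0,5) fires=7 [2,7) fires=9 [3,8) fires=9 [4,9) fires=9 [5,10) fires=9 [6,11) fires=9 [7,12) fires=6
i=4 t=9 v=9: DROP (t<12-1); WM=12
i=5 t=6 v=8: DROP (t<12-1); WM=12
i=6 t=6 v=7: DROP (t<12-1); WM=12
i=7 t=13 v=5: → [13,18),[12,17),[11,16),[10,15),[9,14); WM=13; [8,13) fires=7
i=8 t=14 v=4: → [14,19),[13,18),[12,17),[11,16),[10,15); WM=13
i=9 t=17 v=9: → [17,22),[16,21),[15,20),[14,19),[13,18); WM=13
i=10 t=16 v=2: → [16,21),[15,20),[14,19),[13,18),[12,17); WM=13
i=11 t=15 v=8: → [15,20),[14,19),[13,18),[12,17),[11,16); WM=17; [9,14) fires=7 [10,15) fires=7 [11,16) fires=8 [12,17) fires=8

4 5 6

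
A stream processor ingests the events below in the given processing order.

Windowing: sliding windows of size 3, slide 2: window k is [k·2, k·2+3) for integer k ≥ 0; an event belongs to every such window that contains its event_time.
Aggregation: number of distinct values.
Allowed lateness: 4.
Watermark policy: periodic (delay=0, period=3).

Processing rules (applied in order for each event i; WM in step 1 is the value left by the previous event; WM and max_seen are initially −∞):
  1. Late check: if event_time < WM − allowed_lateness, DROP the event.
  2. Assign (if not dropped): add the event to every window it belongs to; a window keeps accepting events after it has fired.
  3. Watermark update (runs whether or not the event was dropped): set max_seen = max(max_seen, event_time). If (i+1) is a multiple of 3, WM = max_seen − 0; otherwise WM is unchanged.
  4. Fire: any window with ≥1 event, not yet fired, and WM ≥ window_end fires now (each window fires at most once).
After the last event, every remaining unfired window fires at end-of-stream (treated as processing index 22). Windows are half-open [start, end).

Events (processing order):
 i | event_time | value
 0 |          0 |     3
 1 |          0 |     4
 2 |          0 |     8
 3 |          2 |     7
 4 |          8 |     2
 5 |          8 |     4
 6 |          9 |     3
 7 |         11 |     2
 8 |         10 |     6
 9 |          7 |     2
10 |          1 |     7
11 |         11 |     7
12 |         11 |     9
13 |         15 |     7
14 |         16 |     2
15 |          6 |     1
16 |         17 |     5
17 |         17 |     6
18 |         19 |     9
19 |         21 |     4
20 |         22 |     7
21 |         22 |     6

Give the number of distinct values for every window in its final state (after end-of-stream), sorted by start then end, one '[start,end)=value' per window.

[0,3)=4 [2,5)=1 [6,9)=2 [8,11)=4 [10,13)=4 [14,17)=2 [16,19)=3 [18,21)=1 [20,23)=3 [22,25)=2

i=0 t=0 v=3: → [0,3); WM=−∞
i=1 t=0 v=4: → [0,3); WM=−∞
i=2 t=0 v=8: → [0,3); WM=0
i=3 t=2 v=7: → [2,5),[0,3); WM=0
i=4 t=8 v=2: → [8,11),[6,9); WM=0
i=5 t=8 v=4: → [8,11),[6,9); WM=8; [0,3) fires=4 [2,5) fires=1
i=6 t=9 v=3: → [8,11); WM=8
i=7 t=11 v=2: → [10,13); WM=8
i=8 t=10 v=6: → [10,13),[8,11); WM=11; [6,9) fires=2 [8,11) fires=4
i=9 t=7 v=2: → [6,9); WM=11
i=10 t=1 v=7: DROP (t<11-4); WM=11
i=11 t=11 v=7: → [10,13); WM=11
i=12 t=11 v=9: → [10,13); WM=11
i=13 t=15 v=7: → [14,17); WM=11
i=14 t=16 v=2: → [16,19),[14,17); WM=16; [10,13) fires=4
i=15 t=6 v=1: DROP (t<16-4); WM=16
i=16 t=17 v=5: → [16,19); WM=16
i=17 t=17 v=6: → [16,19); WM=17; [14,17) fires=2
i=18 t=19 v=9: → [18,21); WM=17
i=19 t=21 v=4: → [20,23); WM=17
i=20 t=22 v=7: → [22,25),[20,23); WM=22; [16,19) fires=3 [18,21) fires=1
i=21 t=22 v=6: → [22,25),[20,23); WM=22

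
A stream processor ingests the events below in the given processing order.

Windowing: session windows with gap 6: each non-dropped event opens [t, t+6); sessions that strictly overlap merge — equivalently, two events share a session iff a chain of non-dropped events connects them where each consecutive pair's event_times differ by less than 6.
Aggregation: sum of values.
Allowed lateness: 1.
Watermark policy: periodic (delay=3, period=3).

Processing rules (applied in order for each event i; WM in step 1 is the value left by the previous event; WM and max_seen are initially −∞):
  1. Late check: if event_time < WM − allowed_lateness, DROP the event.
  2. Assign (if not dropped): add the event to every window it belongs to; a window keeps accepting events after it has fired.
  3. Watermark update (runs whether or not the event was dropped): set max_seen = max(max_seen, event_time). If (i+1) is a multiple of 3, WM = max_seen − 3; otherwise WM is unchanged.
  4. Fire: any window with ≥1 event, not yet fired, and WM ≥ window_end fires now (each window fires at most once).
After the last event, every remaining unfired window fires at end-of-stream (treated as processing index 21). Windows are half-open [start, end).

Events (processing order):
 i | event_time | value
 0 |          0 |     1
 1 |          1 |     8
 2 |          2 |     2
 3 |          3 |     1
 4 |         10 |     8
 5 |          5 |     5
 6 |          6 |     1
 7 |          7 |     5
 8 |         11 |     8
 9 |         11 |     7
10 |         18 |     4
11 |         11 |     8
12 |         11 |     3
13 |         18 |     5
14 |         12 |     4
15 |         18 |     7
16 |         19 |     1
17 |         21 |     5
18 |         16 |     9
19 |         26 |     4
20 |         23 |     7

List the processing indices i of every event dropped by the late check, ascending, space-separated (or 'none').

12 14 18

i=0 t=0 v=1: → [0,6); WM=−∞
i=1 t=1 v=8: → [0,7); WM=−∞
i=2 t=2 v=2: → [0,8); WM=-1
i=3 t=3 v=1: → [0,9); WM=-1
i=4 t=10 v=8: → [10,16); WM=-1
i=5 t=5 v=5: → [0,16); WM=7
i=6 t=6 v=1: → [0,16); WM=7
i=7 t=7 v=5: → [0,16); WM=7
i=8 t=11 v=8: → [0,17); WM=8
i=9 t=11 v=7: → [0,17); WM=8
i=10 t=18 v=4: → [18,24); WM=8
i=11 t=11 v=8: → [0,17); WM=15
i=12 t=11 v=3: DROP (t<15-1); WM=15
i=13 t=18 v=5: → [18,24); WM=15
i=14 t=12 v=4: DROP (t<15-1); WM=15
i=15 t=18 v=7: → [18,24); WM=15
i=16 t=19 v=1: → [18,25); WM=15
i=17 t=21 v=5: → [18,27); WM=18
i=18 t=16 v=9: DROP (t<18-1); WM=18
i=19 t=26 v=4: → [18,32); WM=18
i=20 t=23 v=7: → [18,32); WM=23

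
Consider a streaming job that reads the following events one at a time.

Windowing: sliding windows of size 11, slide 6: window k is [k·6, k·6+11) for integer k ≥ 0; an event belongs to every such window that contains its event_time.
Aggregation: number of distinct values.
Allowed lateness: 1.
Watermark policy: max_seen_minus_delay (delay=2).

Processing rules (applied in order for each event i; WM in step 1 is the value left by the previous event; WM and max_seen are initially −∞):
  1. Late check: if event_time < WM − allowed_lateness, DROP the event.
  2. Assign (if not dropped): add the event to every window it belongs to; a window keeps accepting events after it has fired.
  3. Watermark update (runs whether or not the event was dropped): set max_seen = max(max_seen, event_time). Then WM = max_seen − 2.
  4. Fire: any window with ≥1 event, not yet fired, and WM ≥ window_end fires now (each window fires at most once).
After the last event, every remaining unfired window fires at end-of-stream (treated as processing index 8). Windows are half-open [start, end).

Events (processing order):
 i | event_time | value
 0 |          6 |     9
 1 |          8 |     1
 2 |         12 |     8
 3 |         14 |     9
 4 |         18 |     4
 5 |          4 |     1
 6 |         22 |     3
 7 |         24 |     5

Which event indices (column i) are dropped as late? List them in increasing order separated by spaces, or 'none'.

5

i=0 t=6 v=9: → [6,17),[0,11); WM=4
i=1 t=8 v=1: → [6,17),[0,11); WM=6
i=2 t=12 v=8: → [12,23),[6,17); WM=10
i=3 t=14 v=9: → [12,23),[6,17); WM=12; [0,11) fires=2
i=4 t=18 v=4: → [18,29),[12,23); WM=16
i=5 t=4 v=1: DROP (t<16-1); WM=16
i=6 t=22 v=3: → [18,29),[12,23); WM=20; [6,17) fires=3
i=7 t=24 v=5: → [24,35),[18,29); WM=22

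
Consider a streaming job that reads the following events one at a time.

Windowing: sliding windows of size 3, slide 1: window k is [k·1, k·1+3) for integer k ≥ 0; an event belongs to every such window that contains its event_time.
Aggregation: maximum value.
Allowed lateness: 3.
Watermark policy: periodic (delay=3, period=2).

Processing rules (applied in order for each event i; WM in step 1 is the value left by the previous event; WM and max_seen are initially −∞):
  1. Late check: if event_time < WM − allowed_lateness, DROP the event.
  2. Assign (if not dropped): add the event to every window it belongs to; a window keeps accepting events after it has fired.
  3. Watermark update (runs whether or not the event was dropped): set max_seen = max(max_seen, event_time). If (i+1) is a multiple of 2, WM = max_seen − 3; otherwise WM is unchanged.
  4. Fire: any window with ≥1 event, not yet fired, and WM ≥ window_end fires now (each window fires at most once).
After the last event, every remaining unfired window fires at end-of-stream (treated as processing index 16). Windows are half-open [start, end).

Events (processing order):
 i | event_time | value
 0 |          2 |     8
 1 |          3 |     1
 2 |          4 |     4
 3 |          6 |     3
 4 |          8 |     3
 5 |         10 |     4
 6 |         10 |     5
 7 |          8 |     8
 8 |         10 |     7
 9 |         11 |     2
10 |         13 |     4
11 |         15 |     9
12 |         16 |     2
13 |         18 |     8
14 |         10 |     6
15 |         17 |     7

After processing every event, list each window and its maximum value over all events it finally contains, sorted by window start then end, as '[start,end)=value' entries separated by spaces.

[0,3)=8 [1,4)=8 [2,5)=8 [3,6)=4 [4,7)=4 [5,8)=3 [6,9)=8 [7,10)=8 [8,11)=8 [9,12)=7 [10,13)=7 [11,14)=4 [12,15)=4 [13,16)=9 [14,17)=9 [15,18)=9 [16,19)=8 [17,20)=8 [18,21)=8

i=0 t=2 v=8: → [2,5),[1,4),[0,3); WM=−∞
i=1 t=3 v=1: → [3,6),[2,5),[1,4); WM=0
i=2 t=4 v=4: → [4,7),[3,6),[2,5); WM=0
i=3 t=6 v=3: → [6,9),[5,8),[4,7); WM=3; [0,3) fires=8
i=4 t=8 v=3: → [8,11),[7,10),[6,9); WM=3
i=5 t=10 v=4: → [10,13),[9,12),[8,11); WM=7; [1,4) fires=8 [2,5) fires=8 [3,6) fires=4 [4,7) fires=4
i=6 t=10 v=5: → [10,13),[9,12),[8,11); WM=7
i=7 t=8 v=8: → [8,11),[7,10),[6,9); WM=7
i=8 t=10 v=7: → [10,13),[9,12),[8,11); WM=7
i=9 t=11 v=2: → [11,14),[10,13),[9,12); WM=8; [5,8) fires=3
i=10 t=13 v=4: → [13,16),[12,15),[11,14); WM=8
i=11 t=15 v=9: → [15,18),[14,17),[13,16); WM=12; [6,9) fires=8 [7,10) fires=8 [8,11) fires=8 [9,12) fires=7
i=12 t=16 v=2: → [16,19),[15,18),[14,17); WM=12
i=13 t=18 v=8: → [18,21),[17,20),[16,19); WM=15; [10,13) fires=7 [11,14) fires=4 [12,15) fires=4
i=14 t=10 v=6: DROP (t<15-3); WM=15
i=15 t=17 v=7: → [17,20),[16,19),[15,18); WM=15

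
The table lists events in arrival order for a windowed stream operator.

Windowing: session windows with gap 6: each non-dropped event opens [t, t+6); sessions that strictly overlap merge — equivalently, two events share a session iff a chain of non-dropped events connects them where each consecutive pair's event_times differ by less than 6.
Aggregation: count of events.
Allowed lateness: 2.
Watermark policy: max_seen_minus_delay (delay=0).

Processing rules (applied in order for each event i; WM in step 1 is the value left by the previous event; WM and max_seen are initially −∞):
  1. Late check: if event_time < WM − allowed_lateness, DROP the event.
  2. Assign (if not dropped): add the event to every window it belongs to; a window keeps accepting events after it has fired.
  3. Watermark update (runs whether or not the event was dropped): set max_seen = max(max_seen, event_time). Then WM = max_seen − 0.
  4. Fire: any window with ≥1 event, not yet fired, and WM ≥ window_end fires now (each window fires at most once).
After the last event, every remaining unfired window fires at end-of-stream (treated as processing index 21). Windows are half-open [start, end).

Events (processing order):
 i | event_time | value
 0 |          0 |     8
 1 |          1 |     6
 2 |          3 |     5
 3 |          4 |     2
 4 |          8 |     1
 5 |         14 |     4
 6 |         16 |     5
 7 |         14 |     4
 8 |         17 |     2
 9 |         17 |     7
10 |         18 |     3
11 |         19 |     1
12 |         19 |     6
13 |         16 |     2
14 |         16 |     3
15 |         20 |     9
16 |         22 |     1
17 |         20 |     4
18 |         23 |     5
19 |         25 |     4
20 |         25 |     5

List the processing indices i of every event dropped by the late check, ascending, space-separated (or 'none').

i=0 t=0 v=8: → [0,6); WM=0
i=1 t=1 v=6: → [0,7); WM=1
i=2 t=3 v=5: → [0,9); WM=3
i=3 t=4 v=2: → [0,10); WM=4
i=4 t=8 v=1: → [0,14); WM=8
i=5 t=14 v=4: → [14,20); WM=14
i=6 t=16 v=5: → [14,22); WM=16
i=7 t=14 v=4: → [14,22); WM=16
i=8 t=17 v=2: → [14,23); WM=17
i=9 t=17 v=7: → [14,23); WM=17
i=10 t=18 v=3: → [14,24); WM=18
i=11 t=19 v=1: → [14,25); WM=19
i=12 t=19 v=6: → [14,25); WM=19
i=13 t=16 v=2: DROP (t<19-2); WM=19
i=14 t=16 v=3: DROP (t<19-2); WM=19
i=15 t=20 v=9: → [14,26); WM=20
i=16 t=22 v=1: → [14,28); WM=22
i=17 t=20 v=4: → [14,28); WM=22
i=18 t=23 v=5: → [14,29); WM=23
i=19 t=25 v=4: → [14,31); WM=25
i=20 t=25 v=5: → [14,31); WM=25

13 14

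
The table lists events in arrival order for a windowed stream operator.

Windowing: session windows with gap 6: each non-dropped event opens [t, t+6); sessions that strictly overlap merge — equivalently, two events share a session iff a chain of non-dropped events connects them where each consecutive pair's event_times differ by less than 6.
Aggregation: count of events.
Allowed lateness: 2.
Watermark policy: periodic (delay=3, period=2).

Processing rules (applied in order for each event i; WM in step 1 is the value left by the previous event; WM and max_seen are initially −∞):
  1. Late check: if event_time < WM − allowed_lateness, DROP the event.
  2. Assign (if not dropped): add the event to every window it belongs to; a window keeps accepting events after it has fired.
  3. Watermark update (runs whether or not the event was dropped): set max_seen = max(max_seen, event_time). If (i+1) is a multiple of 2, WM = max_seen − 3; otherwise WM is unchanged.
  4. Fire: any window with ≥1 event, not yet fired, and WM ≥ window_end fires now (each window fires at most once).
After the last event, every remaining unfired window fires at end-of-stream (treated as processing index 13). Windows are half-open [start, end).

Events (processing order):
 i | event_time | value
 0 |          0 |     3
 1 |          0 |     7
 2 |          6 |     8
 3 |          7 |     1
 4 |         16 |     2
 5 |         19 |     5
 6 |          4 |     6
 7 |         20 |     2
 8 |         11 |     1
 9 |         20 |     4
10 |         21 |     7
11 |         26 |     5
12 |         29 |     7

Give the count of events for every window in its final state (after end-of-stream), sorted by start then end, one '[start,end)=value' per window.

[0,6)=2 [6,13)=2 [16,35)=7

i=0 t=0 v=3: → [0,6); WM=−∞
i=1 t=0 v=7: → [0,6); WM=-3
i=2 t=6 v=8: → [6,12); WM=-3
i=3 t=7 v=1: → [6,13); WM=4
i=4 t=16 v=2: → [16,22); WM=4
i=5 t=19 v=5: → [16,25); WM=16
i=6 t=4 v=6: DROP (t<16-2); WM=16
i=7 t=20 v=2: → [16,26); WM=17
i=8 t=11 v=1: DROP (t<17-2); WM=17
i=9 t=20 v=4: → [16,26); WM=17
i=10 t=21 v=7: → [16,27); WM=17
i=11 t=26 v=5: → [16,32); WM=23
i=12 t=29 v=7: → [16,35); WM=23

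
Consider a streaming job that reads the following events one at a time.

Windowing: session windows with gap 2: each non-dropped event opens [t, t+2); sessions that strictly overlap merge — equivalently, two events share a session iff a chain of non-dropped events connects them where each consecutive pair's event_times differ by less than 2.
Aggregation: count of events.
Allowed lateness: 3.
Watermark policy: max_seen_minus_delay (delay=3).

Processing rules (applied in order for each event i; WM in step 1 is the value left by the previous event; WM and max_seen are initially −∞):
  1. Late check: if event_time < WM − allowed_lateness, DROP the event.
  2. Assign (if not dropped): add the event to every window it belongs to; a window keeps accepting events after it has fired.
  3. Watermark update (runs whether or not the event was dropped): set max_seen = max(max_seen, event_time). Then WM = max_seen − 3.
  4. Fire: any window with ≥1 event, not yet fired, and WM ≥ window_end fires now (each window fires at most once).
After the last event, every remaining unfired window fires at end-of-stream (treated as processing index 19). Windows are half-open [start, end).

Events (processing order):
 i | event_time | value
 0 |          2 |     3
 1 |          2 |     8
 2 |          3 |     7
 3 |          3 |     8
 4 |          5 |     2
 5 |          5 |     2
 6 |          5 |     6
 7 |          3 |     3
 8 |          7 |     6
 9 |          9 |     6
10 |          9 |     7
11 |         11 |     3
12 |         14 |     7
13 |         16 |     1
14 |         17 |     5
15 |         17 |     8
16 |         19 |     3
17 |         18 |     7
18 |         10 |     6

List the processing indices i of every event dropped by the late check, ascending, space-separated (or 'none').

i=0 t=2 v=3: → [2,4); WM=-1
i=1 t=2 v=8: → [2,4); WM=-1
i=2 t=3 v=7: → [2,5); WM=0
i=3 t=3 v=8: → [2,5); WM=0
i=4 t=5 v=2: → [5,7); WM=2
i=5 t=5 v=2: → [5,7); WM=2
i=6 t=5 v=6: → [5,7); WM=2
i=7 t=3 v=3: → [2,5); WM=2
i=8 t=7 v=6: → [7,9); WM=4
i=9 t=9 v=6: → [9,11); WM=6
i=10 t=9 v=7: → [9,11); WM=6
i=11 t=11 v=3: → [11,13); WM=8
i=12 t=14 v=7: → [14,16); WM=11
i=13 t=16 v=1: → [16,18); WM=13
i=14 t=17 v=5: → [16,19); WM=14
i=15 t=17 v=8: → [16,19); WM=14
i=16 t=19 v=3: → [19,21); WM=16
i=17 t=18 v=7: → [16,21); WM=16
i=18 t=10 v=6: DROP (t<16-3); WM=16

18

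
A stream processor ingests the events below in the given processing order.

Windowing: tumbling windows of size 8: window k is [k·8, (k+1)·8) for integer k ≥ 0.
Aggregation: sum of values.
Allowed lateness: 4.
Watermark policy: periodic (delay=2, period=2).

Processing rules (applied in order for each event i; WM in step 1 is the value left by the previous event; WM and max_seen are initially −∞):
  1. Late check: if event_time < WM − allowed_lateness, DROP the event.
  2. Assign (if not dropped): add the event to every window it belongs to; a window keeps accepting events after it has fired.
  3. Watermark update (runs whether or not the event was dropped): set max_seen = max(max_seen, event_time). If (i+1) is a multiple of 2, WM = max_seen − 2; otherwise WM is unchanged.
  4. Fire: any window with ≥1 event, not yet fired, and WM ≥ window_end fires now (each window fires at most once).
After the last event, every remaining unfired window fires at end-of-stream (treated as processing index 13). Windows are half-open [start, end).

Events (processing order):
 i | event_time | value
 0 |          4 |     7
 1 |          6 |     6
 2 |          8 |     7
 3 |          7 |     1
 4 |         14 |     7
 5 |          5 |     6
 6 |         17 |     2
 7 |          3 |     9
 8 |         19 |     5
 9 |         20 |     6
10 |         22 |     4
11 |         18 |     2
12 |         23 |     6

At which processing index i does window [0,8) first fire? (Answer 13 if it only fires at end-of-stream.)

i=0 t=4 v=7: → [0,8); WM=−∞
i=1 t=6 v=6: → [0,8); WM=4
i=2 t=8 v=7: → [8,16); WM=4
i=3 t=7 v=1: → [0,8); WM=6
i=4 t=14 v=7: → [8,16); WM=6
i=5 t=5 v=6: → [0,8); WM=12; [0,8) fires=20
i=6 t=17 v=2: → [16,24); WM=12
i=7 t=3 v=9: DROP (t<12-4); WM=15
i=8 t=19 v=5: → [16,24); WM=15
i=9 t=20 v=6: → [16,24); WM=18; [8,16) fires=14
i=10 t=22 v=4: → [16,24); WM=18
i=11 t=18 v=2: → [16,24); WM=20
i=12 t=23 v=6: → [16,24); WM=20

5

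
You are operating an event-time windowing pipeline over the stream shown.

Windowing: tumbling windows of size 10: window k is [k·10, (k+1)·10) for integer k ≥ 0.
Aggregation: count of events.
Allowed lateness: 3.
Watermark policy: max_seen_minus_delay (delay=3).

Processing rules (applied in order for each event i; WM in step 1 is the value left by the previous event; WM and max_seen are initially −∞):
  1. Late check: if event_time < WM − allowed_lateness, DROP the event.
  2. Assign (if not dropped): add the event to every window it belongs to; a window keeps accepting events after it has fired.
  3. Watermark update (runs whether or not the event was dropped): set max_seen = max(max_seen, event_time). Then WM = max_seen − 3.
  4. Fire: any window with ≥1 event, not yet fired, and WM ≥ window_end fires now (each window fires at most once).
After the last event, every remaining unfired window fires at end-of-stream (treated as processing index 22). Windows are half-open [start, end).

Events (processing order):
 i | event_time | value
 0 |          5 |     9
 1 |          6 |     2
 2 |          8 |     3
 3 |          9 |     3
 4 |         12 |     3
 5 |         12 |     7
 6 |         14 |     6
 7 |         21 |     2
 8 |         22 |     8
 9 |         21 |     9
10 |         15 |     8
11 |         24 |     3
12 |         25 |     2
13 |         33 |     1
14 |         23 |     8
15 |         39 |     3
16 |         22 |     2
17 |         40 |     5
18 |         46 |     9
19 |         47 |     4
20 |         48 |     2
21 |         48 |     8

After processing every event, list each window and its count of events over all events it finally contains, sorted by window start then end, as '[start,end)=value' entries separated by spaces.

[0,10)=4 [10,20)=3 [20,30)=5 [30,40)=2 [40,50)=5

i=0 t=5 v=9: → [0,10); WM=2
i=1 t=6 v=2: → [0,10); WM=3
i=2 t=8 v=3: → [0,10); WM=5
i=3 t=9 v=3: → [0,10); WM=6
i=4 t=12 v=3: → [10,20); WM=9
i=5 t=12 v=7: → [10,20); WM=9
i=6 t=14 v=6: → [10,20); WM=11; [0,10) fires=4
i=7 t=21 v=2: → [20,30); WM=18
i=8 t=22 v=8: → [20,30); WM=19
i=9 t=21 v=9: → [20,30); WM=19
i=10 t=15 v=8: DROP (t<19-3); WM=19
i=11 t=24 v=3: → [20,30); WM=21; [10,20) fires=3
i=12 t=25 v=2: → [20,30); WM=22
i=13 t=33 v=1: → [30,40); WM=30; [20,30) fires=5
i=14 t=23 v=8: DROP (t<30-3); WM=30
i=15 t=39 v=3: → [30,40); WM=36
i=16 t=22 v=2: DROP (t<36-3); WM=36
i=17 t=40 v=5: → [40,50); WM=37
i=18 t=46 v=9: → [40,50); WM=43; [30,40) fires=2
i=19 t=47 v=4: → [40,50); WM=44
i=20 t=48 v=2: → [40,50); WM=45
i=21 t=48 v=8: → [40,50); WM=45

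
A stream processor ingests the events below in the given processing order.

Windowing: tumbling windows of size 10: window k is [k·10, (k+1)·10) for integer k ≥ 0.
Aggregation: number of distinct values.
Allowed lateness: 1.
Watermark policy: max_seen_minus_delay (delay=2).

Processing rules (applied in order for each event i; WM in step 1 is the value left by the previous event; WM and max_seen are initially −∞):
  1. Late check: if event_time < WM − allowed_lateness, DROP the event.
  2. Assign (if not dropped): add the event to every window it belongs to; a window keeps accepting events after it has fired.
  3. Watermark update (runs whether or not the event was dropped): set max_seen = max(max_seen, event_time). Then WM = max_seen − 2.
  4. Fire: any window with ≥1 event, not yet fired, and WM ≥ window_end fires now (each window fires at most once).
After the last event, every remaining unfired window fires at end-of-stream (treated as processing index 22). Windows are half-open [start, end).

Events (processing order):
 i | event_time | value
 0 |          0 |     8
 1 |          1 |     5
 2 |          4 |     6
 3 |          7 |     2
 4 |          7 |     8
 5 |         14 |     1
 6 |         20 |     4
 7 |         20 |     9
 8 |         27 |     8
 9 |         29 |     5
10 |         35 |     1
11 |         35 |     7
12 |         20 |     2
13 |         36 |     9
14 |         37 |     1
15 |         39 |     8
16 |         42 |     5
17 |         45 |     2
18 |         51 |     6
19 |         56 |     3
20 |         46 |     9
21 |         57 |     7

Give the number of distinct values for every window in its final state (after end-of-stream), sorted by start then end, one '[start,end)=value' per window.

i=0 t=0 v=8: → [0,10); WM=-2
i=1 t=1 v=5: → [0,10); WM=-1
i=2 t=4 v=6: → [0,10); WM=2
i=3 t=7 v=2: → [0,10); WM=5
i=4 t=7 v=8: → [0,10); WM=5
i=5 t=14 v=1: → [10,20); WM=12; [0,10) fires=4
i=6 t=20 v=4: → [20,30); WM=18
i=7 t=20 v=9: → [20,30); WM=18
i=8 t=27 v=8: → [20,30); WM=25; [10,20) fires=1
i=9 t=29 v=5: → [20,30); WM=27
i=10 t=35 v=1: → [30,40); WM=33; [20,30) fires=4
i=11 t=35 v=7: → [30,40); WM=33
i=12 t=20 v=2: DROP (t<33-1); WM=33
i=13 t=36 v=9: → [30,40); WM=34
i=14 t=37 v=1: → [30,40); WM=35
i=15 t=39 v=8: → [30,40); WM=37
i=16 t=42 v=5: → [40,50); WM=40; [30,40) fires=4
i=17 t=45 v=2: → [40,50); WM=43
i=18 t=51 v=6: → [50,60); WM=49
i=19 t=56 v=3: → [50,60); WM=54; [40,50) fires=2
i=20 t=46 v=9: DROP (t<54-1); WM=54
i=21 t=57 v=7: → [50,60); WM=55

[0,10)=4 [10,20)=1 [20,30)=4 [30,40)=4 [40,50)=2 [50,60)=3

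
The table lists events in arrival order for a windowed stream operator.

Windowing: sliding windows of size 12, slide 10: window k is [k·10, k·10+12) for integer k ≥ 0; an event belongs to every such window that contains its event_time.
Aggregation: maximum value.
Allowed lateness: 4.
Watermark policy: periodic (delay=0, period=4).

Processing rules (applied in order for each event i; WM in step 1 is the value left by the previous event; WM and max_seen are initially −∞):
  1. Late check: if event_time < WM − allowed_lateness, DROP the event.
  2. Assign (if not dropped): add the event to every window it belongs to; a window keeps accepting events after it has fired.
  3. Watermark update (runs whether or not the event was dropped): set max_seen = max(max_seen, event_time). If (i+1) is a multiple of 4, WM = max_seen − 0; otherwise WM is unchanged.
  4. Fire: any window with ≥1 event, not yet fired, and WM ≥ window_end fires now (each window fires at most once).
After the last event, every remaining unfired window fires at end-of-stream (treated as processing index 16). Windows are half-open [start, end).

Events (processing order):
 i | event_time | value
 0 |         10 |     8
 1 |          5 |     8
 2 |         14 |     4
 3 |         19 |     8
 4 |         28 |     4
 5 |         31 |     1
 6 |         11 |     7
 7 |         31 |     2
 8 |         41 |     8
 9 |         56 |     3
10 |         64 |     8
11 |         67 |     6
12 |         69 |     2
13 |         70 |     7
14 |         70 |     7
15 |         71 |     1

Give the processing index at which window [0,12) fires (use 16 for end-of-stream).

3

i=0 t=10 v=8: → [10,22),[0,12); WM=−∞
i=1 t=5 v=8: → [0,12); WM=−∞
i=2 t=14 v=4: → [10,22); WM=−∞
i=3 t=19 v=8: → [10,22); WM=19; [0,12) fires=8
i=4 t=28 v=4: → [20,32); WM=19
i=5 t=31 v=1: → [30,42),[20,32); WM=19
i=6 t=11 v=7: DROP (t<19-4); WM=19
i=7 t=31 v=2: → [30,42),[20,32); WM=31; [10,22) fires=8
i=8 t=41 v=8: → [40,52),[30,42); WM=31
i=9 t=56 v=3: → [50,62); WM=31
i=10 t=64 v=8: → [60,72); WM=31
i=11 t=67 v=6: → [60,72); WM=67; [20,32) fires=4 [30,42) fires=8 [40,52) fires=8 [50,62) fires=3
i=12 t=69 v=2: → [60,72); WM=67
i=13 t=70 v=7: → [70,82),[60,72); WM=67
i=14 t=70 v=7: → [70,82),[60,72); WM=67
i=15 t=71 v=1: → [70,82),[60,72); WM=71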